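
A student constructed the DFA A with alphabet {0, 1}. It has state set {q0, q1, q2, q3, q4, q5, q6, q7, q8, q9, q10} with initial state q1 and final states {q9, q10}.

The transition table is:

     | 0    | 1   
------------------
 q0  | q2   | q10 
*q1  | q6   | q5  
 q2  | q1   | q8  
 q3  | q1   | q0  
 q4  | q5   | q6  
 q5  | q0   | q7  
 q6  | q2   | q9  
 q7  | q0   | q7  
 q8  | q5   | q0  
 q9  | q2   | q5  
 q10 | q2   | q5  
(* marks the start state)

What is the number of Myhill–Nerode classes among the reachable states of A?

States {q3,q4} cannot be reached from the start state, so discard them.
P0 = {q9,q10} | {q0,q1,q2,q5,q6,q7,q8}.
Split {q0,q1,q2,q5,q6,q7,q8} by δ(·,1) → {q1,q2,q5,q7,q8} and {q0,q6}.
Refine {q1,q2,q5,q7,q8} on symbol 0: members go to different blocks, giving {q1,q5,q7} and {q2,q8}.
Refine {q2,q8} on symbol 1: members go to different blocks, giving {q2} and {q8}.
No further refinement is possible. Final partition (5 blocks): {q9,q10} | {q1,q5,q7} | {q0,q6} | {q2} | {q8}.

5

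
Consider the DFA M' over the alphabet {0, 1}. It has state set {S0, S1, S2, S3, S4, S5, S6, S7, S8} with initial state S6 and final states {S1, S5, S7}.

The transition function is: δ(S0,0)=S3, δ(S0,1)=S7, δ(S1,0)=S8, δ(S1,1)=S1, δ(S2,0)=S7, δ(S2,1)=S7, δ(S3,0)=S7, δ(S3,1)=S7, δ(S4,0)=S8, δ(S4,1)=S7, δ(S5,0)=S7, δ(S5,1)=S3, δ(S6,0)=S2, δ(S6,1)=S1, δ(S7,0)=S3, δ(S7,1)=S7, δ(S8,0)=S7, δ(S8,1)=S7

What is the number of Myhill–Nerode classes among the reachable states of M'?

States {S0,S4,S5} cannot be reached from the start state, so discard them.
P0 = {S1,S7} | {S2,S3,S6,S8}.
Split {S2,S3,S6,S8} by δ(·,0) → {S2,S3,S8} and {S6}.
Stable partition: {S1,S7} | {S2,S3,S8} | {S6} — 3 equivalence classes.

3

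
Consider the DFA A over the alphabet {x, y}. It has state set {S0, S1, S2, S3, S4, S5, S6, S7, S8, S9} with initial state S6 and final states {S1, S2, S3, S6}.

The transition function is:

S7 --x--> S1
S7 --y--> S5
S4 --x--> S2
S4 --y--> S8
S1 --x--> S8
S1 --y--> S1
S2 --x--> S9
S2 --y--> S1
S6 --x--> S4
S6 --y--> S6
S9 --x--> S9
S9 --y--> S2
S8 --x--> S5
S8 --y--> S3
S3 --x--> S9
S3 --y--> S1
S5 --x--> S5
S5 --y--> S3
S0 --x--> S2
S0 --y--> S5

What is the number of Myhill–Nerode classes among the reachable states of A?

First remove the unreachable states {S0,S7}; 8 states remain.
P0 = {S1,S2,S3,S6} | {S4,S5,S8,S9}.
Refine {S4,S5,S8,S9} on symbol x: members go to different blocks, giving {S5,S8,S9} and {S4}.
Split {S1,S2,S3,S6} by δ(·,x) → {S1,S2,S3} and {S6}.
Stable partition: {S1,S2,S3} | {S5,S8,S9} | {S4} | {S6} — 4 equivalence classes.

4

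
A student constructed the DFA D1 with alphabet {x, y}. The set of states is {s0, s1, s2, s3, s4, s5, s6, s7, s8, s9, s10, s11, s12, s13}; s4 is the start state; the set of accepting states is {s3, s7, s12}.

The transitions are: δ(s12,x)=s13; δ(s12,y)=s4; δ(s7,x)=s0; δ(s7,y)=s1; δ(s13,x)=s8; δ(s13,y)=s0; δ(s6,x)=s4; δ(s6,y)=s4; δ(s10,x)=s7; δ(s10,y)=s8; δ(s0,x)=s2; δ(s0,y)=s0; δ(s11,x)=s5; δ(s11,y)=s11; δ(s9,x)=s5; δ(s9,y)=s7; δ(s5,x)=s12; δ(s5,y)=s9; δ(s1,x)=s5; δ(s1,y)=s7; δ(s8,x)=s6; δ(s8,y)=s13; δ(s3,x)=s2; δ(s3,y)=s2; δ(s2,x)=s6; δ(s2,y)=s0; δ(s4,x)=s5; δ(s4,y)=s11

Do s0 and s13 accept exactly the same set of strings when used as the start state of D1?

Yes

States {s3,s10} cannot be reached from the start state, so discard them.
Initial partition by acceptance: {s7,s12} | {s0,s1,s2,s4,s5,s6,s8,s9,s11,s13}.
Split {s0,s1,s2,s4,s5,s6,s8,s9,s11,s13} by δ(·,x) → {s0,s1,s2,s4,s6,s8,s9,s11,s13} and {s5}.
Split {s0,s1,s2,s4,s6,s8,s9,s11,s13} by δ(·,x) → {s0,s2,s6,s8,s13} and {s1,s4,s9,s11}.
Split {s0,s2,s6,s8,s13} by δ(·,x) → {s0,s2,s8,s13} and {s6}.
Refine {s0,s2,s8,s13} on symbol x: members go to different blocks, giving {s0,s13} and {s2,s8}.
On input y, block {s1,s4,s9,s11} splits into {s1,s9} and {s4,s11}.
Refine {s7,s12} on symbol y: members go to different blocks, giving {s7} and {s12}.
The partition is now stable with 8 blocks: {s7} | {s0,s13} | {s5} | {s1,s9} | {s6} | {s2,s8} | {s4,s11} | {s12}.
s0 and s13 lie in the same block of the stable partition, so they are equivalent — no string distinguishes them.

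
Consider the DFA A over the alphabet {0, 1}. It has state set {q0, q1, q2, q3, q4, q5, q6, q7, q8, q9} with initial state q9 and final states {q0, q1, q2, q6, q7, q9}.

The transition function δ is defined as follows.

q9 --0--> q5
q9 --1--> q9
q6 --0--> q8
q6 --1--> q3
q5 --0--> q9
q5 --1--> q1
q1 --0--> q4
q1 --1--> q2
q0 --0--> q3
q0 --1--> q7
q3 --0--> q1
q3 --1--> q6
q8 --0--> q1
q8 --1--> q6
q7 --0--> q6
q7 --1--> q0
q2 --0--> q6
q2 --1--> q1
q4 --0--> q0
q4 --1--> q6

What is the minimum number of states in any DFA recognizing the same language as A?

6

Every state is reachable, so we keep all 10.
Initial partition by acceptance: {q0,q1,q2,q6,q7,q9} | {q3,q4,q5,q8}.
On input 0, block {q0,q1,q2,q6,q7,q9} splits into {q0,q1,q6,q9} and {q2,q7}.
On input 1, block {q0,q1,q6,q9} splits into {q0,q1} and {q6} and {q9}.
On input 0, block {q3,q4,q5,q8} splits into {q3,q4,q8} and {q5}.
No further refinement is possible. Final partition (6 blocks): {q0,q1} | {q3,q4,q8} | {q2,q7} | {q6} | {q9} | {q5}.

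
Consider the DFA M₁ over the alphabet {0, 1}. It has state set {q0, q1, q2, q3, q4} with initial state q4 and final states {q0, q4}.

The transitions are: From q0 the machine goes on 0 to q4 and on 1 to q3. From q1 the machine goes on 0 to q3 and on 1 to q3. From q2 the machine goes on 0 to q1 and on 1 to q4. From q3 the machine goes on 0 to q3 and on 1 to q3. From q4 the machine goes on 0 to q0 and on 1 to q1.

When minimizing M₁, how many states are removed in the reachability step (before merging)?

No path from q4 leads to q2; the other 4 states are all reachable.

1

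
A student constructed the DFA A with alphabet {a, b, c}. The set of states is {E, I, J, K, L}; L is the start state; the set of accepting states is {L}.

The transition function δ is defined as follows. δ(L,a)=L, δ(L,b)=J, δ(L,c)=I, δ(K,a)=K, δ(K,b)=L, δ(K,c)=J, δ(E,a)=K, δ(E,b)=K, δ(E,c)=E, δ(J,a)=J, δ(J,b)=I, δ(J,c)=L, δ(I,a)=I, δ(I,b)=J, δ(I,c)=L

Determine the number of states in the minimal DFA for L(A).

2

States {E,K} cannot be reached from the start state, so discard them.
Initial partition by acceptance: {L} | {I,J}.
Stable partition: {L} | {I,J} — 2 equivalence classes.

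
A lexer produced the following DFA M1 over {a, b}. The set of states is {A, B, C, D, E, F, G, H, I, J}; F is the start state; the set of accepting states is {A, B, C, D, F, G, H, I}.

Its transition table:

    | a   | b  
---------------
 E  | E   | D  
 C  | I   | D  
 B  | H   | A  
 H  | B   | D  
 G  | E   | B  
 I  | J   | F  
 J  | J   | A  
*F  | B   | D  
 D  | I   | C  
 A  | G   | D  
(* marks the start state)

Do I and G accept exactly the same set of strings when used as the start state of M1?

Initial partition by acceptance: {A,B,C,D,F,G,H,I} | {E,J}.
Refine {A,B,C,D,F,G,H,I} on symbol a: members go to different blocks, giving {A,B,C,D,F,H} and {G,I}.
Split {A,B,C,D,F,H} by δ(·,a) → {A,C,D} and {B,F,H}.
The partition is now stable with 4 blocks: {A,C,D} | {E,J} | {G,I} | {B,F,H}.
I and G lie in the same block of the stable partition, so they are equivalent — no string distinguishes them.

Yes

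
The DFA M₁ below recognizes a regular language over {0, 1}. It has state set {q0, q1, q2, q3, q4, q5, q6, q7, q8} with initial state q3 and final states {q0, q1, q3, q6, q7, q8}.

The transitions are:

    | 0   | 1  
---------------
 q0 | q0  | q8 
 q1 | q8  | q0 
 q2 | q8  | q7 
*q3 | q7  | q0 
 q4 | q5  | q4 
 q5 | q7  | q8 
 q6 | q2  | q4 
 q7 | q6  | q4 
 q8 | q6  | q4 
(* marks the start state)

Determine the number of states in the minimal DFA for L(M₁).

Reachable states from the start: {q0,q2,q3,q4,q5,q6,q7,q8}. Unreachable: {q1} — drop them.
Initial partition by acceptance: {q0,q3,q6,q7,q8} | {q2,q4,q5}.
Refine {q0,q3,q6,q7,q8} on symbol 0: members go to different blocks, giving {q0,q3,q7,q8} and {q6}.
Refine {q0,q3,q7,q8} on symbol 0: members go to different blocks, giving {q0,q3} and {q7,q8}.
Refine {q0,q3} on symbol 0: members go to different blocks, giving {q0} and {q3}.
Refine {q2,q4,q5} on symbol 0: members go to different blocks, giving {q2,q5} and {q4}.
The partition is now stable with 6 blocks: {q0} | {q2,q5} | {q6} | {q7,q8} | {q3} | {q4}.

6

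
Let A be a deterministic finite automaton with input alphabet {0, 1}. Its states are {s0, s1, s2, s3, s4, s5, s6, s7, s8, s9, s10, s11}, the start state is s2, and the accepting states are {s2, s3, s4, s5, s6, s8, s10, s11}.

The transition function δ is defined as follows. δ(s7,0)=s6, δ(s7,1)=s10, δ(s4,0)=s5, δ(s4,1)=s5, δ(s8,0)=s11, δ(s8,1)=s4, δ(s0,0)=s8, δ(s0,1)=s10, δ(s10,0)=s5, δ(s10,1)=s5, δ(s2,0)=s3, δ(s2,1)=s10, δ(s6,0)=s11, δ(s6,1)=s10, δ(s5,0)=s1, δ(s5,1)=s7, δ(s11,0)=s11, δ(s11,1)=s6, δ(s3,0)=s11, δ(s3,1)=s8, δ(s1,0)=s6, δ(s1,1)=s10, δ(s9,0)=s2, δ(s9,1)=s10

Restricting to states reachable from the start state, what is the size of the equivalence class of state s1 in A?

2

States {s0,s9} cannot be reached from the start state, so discard them.
P0 = {s2,s3,s4,s5,s6,s8,s10,s11} | {s1,s7}.
Split {s2,s3,s4,s5,s6,s8,s10,s11} by δ(·,0) → {s2,s3,s4,s6,s8,s10,s11} and {s5}.
On input 0, block {s2,s3,s4,s6,s8,s10,s11} splits into {s2,s3,s6,s8,s11} and {s4,s10}.
On input 1, block {s2,s3,s6,s8,s11} splits into {s2,s6,s8} and {s3,s11}.
Stable partition: {s2,s6,s8} | {s1,s7} | {s5} | {s4,s10} | {s3,s11} — 5 equivalence classes.
State s1 belongs to the block {s1,s7}, which has 2 states.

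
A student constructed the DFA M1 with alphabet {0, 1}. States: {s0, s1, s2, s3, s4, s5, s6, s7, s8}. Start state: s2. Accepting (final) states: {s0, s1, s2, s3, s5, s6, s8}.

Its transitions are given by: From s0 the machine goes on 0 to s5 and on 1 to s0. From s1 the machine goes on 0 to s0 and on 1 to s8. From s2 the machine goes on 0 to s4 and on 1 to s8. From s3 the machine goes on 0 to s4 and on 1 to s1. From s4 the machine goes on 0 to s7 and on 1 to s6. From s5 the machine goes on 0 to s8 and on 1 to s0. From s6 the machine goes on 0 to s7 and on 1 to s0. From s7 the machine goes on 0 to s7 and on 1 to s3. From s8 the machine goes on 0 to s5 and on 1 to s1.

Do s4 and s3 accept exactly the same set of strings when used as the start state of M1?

All states are reachable from the start state.
Start with accepting vs non-accepting: {s0,s1,s2,s3,s5,s6,s8} | {s4,s7}.
Refine {s0,s1,s2,s3,s5,s6,s8} on symbol 0: members go to different blocks, giving {s0,s1,s5,s8} and {s2,s3,s6}.
The partition is now stable with 3 blocks: {s0,s1,s5,s8} | {s4,s7} | {s2,s3,s6}.
s4 and s3 end up in different blocks, so they are distinguishable. For instance, the string 'ε' is accepted from only s3.

No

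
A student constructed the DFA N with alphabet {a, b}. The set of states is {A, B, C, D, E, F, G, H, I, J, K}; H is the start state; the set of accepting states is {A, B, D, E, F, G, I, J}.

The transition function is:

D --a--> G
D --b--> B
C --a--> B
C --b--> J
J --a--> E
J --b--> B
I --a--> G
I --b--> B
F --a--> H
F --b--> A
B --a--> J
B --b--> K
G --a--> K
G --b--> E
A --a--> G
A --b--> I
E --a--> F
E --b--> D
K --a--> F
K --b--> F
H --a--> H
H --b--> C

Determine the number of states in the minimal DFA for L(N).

10

Every state is reachable, so we keep all 11.
Initial partition by acceptance: {A,B,D,E,F,G,I,J} | {C,H,K}.
On input a, block {A,B,D,E,F,G,I,J} splits into {A,B,D,E,I,J} and {F,G}.
Split {A,B,D,E,I,J} by δ(·,a) → {A,D,E,I} and {B,J}.
Split {A,D,E,I} by δ(·,b) → {A,E} and {D,I}.
Split {C,H,K} by δ(·,a) → {C} and {H} and {K}.
Refine {F,G} on symbol a: members go to different blocks, giving {F} and {G}.
On input a, block {A,E} splits into {A} and {E}.
Refine {B,J} on symbol a: members go to different blocks, giving {B} and {J}.
Stable partition: {A} | {C} | {F} | {B} | {D,I} | {H} | {K} | {G} | {E} | {J} — 10 equivalence classes.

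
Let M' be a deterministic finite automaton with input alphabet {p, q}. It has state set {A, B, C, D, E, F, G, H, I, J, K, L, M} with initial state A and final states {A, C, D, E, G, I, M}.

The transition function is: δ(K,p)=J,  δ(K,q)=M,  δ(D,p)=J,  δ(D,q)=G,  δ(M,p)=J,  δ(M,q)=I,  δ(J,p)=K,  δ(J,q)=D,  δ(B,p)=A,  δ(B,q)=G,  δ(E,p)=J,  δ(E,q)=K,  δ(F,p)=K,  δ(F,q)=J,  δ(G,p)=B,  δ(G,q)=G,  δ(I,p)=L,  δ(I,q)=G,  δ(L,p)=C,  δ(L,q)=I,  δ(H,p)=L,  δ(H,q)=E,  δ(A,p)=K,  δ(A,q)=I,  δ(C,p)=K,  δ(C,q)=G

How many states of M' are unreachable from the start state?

BFS from A reaches {A, B, C, D, G, I, J, K, L, M}; the 3 state(s) E, F, H are never visited.

3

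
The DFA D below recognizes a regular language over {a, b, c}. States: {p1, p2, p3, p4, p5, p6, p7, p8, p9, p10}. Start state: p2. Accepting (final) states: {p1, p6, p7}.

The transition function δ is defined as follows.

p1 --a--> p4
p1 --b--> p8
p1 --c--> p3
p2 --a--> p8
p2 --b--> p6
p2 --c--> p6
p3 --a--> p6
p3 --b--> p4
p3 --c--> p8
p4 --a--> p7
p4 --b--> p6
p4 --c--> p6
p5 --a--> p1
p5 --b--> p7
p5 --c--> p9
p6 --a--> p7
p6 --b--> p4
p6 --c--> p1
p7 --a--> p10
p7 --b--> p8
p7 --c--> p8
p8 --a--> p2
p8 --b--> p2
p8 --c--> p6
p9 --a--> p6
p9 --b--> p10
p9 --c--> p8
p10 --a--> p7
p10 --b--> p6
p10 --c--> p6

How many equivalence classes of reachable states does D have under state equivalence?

First remove the unreachable states {p5,p9}; 8 states remain.
Initial partition by acceptance: {p1,p6,p7} | {p2,p3,p4,p8,p10}.
On input a, block {p1,p6,p7} splits into {p1,p7} and {p6}.
On input a, block {p2,p3,p4,p8,p10} splits into {p2,p8} and {p4,p10} and {p3}.
Refine {p1,p7} on symbol c: members go to different blocks, giving {p1} and {p7}.
On input b, block {p2,p8} splits into {p2} and {p8}.
Stable partition: {p1} | {p2} | {p6} | {p4,p10} | {p3} | {p7} | {p8} — 7 equivalence classes.

7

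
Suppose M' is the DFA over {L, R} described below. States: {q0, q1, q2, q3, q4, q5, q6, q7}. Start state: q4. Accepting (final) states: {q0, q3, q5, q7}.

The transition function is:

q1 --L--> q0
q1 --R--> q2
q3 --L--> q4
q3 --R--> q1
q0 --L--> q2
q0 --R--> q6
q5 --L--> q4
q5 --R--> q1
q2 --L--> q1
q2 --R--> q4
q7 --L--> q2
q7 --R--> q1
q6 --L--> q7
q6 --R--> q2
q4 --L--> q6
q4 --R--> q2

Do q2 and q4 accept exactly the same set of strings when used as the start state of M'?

First remove the unreachable states {q3,q5}; 6 states remain.
Initial partition by acceptance: {q0,q7} | {q1,q2,q4,q6}.
Refine {q1,q2,q4,q6} on symbol L: members go to different blocks, giving {q1,q6} and {q2,q4}.
No further refinement is possible. Final partition (3 blocks): {q0,q7} | {q1,q6} | {q2,q4}.
q2 and q4 lie in the same block of the stable partition, so they are equivalent — no string distinguishes them.

Yes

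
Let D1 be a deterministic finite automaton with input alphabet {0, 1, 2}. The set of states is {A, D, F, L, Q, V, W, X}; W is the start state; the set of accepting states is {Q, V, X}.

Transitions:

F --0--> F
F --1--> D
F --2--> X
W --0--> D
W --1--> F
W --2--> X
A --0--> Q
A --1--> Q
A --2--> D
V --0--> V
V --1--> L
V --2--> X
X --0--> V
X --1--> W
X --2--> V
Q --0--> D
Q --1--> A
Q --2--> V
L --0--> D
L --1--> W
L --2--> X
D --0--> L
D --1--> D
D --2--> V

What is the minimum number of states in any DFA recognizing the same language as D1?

2

First remove the unreachable states {A,Q}; 6 states remain.
Initial partition by acceptance: {V,X} | {D,F,L,W}.
Stable partition: {V,X} | {D,F,L,W} — 2 equivalence classes.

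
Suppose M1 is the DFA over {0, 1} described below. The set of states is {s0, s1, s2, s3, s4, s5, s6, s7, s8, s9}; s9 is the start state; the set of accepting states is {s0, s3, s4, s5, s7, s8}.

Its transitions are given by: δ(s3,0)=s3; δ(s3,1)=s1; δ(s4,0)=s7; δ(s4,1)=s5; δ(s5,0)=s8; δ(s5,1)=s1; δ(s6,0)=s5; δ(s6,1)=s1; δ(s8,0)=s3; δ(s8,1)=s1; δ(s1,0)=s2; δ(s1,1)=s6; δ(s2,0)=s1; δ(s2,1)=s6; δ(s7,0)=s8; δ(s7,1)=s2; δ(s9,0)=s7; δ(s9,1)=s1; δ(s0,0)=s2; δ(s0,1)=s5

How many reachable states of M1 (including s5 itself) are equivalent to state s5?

4

States {s0,s4} cannot be reached from the start state, so discard them.
P0 = {s3,s5,s7,s8} | {s1,s2,s6,s9}.
On input 0, block {s1,s2,s6,s9} splits into {s1,s2} and {s6,s9}.
No further refinement is possible. Final partition (3 blocks): {s3,s5,s7,s8} | {s1,s2} | {s6,s9}.
The equivalence class containing s5 is {s3,s5,s7,s8}, of size 4.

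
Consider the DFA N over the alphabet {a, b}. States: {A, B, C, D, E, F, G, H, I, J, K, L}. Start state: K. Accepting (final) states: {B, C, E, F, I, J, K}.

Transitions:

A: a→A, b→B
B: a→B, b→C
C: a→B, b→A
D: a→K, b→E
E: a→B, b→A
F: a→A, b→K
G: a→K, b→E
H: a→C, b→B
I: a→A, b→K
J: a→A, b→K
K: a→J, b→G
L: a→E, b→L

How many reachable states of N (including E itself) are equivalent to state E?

2

States {D,F,H,I,L} cannot be reached from the start state, so discard them.
Start with accepting vs non-accepting: {B,C,E,J,K} | {A,G}.
Split {B,C,E,J,K} by δ(·,a) → {B,C,E,K} and {J}.
Refine {B,C,E,K} on symbol a: members go to different blocks, giving {B,C,E} and {K}.
On input b, block {B,C,E} splits into {C,E} and {B}.
On input a, block {A,G} splits into {A} and {G}.
The partition is now stable with 6 blocks: {C,E} | {A} | {J} | {K} | {B} | {G}.
State E belongs to the block {C,E}, which has 2 states.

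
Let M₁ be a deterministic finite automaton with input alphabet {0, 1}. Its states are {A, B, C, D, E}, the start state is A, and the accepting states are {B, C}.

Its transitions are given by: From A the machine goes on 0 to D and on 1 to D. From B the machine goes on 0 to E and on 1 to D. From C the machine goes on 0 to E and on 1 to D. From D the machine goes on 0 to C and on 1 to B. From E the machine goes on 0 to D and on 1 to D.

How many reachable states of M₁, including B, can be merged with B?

All states are reachable from the start state.
P0 = {B,C} | {A,D,E}.
Split {A,D,E} by δ(·,0) → {A,E} and {D}.
Stable partition: {B,C} | {A,E} | {D} — 3 equivalence classes.
State B belongs to the block {B,C}, which has 2 states.

2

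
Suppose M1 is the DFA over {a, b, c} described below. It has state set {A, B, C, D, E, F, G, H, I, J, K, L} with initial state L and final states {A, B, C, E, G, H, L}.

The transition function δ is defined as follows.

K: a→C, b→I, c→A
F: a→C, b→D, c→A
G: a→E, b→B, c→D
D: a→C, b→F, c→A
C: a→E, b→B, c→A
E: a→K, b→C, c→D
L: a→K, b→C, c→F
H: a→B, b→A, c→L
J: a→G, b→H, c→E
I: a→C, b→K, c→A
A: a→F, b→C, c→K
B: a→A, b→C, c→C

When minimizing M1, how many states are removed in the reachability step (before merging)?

3

No path from L leads to G, H, J; the other 9 states are all reachable.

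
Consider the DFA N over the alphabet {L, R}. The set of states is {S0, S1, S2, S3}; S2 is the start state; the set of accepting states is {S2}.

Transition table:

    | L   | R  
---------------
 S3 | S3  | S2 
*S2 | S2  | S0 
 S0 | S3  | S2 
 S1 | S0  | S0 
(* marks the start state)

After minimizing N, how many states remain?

2

First remove the unreachable states {S1}; 3 states remain.
Initial partition by acceptance: {S2} | {S0,S3}.
Stable partition: {S2} | {S0,S3} — 2 equivalence classes.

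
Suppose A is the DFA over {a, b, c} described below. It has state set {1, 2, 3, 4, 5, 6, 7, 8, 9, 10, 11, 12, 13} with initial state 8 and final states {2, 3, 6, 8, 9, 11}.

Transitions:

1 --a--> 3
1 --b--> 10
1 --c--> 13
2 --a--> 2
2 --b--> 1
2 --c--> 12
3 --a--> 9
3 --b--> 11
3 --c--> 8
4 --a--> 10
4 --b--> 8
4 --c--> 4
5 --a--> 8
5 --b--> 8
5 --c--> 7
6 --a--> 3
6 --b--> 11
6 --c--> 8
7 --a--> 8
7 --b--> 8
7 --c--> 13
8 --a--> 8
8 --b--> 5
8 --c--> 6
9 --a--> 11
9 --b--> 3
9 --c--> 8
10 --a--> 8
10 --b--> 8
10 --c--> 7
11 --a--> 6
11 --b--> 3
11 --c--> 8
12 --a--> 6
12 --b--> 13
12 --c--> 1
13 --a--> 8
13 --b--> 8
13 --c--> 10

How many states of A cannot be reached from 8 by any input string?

Starting at 8 and following transitions, the reachable set is {3, 5, 6, 7, 8, 9, 10, 11, 13}. That leaves 1, 2, 4, 12 unreachable — 4 in total.

4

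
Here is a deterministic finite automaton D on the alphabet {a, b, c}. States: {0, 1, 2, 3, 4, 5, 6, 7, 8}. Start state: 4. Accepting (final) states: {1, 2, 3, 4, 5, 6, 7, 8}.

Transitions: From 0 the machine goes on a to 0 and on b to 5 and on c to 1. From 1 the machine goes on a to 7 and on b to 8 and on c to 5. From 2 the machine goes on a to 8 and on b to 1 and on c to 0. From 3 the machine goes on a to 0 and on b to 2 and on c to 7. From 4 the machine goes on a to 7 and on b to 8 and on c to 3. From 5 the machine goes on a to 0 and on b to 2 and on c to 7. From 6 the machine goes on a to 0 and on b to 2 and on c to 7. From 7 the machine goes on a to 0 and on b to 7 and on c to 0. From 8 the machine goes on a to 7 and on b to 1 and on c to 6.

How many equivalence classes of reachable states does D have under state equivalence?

5

All states are reachable from the start state.
Start with accepting vs non-accepting: {1,2,3,4,5,6,7,8} | {0}.
Split {1,2,3,4,5,6,7,8} by δ(·,a) → {1,2,4,8} and {3,5,6,7}.
Split {1,2,4,8} by δ(·,a) → {1,4,8} and {2}.
On input b, block {3,5,6,7} splits into {3,5,6} and {7}.
No further refinement is possible. Final partition (5 blocks): {1,4,8} | {0} | {3,5,6} | {2} | {7}.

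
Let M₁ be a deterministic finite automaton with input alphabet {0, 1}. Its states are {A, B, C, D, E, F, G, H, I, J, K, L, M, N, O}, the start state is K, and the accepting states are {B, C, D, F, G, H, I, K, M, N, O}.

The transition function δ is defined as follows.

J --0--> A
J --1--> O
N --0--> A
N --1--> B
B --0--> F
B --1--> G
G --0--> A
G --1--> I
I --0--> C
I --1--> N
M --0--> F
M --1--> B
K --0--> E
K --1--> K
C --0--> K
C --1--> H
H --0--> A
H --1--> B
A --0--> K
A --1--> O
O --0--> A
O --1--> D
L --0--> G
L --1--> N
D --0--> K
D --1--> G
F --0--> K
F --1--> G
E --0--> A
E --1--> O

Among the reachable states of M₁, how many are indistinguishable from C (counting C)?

States {J,L,M} cannot be reached from the start state, so discard them.
Start with accepting vs non-accepting: {B,C,D,F,G,H,I,K,N,O} | {A,E}.
Refine {B,C,D,F,G,H,I,K,N,O} on symbol 0: members go to different blocks, giving {B,C,D,F,I} and {G,H,K,N,O}.
Split {B,C,D,F,I} by δ(·,0) → {C,D,F} and {B,I}.
On input 0, block {A,E} splits into {A} and {E}.
On input 0, block {G,H,K,N,O} splits into {G,H,N,O} and {K}.
Refine {G,H,N,O} on symbol 1: members go to different blocks, giving {G,H,N} and {O}.
No further refinement is possible. Final partition (7 blocks): {C,D,F} | {A} | {G,H,N} | {B,I} | {E} | {K} | {O}.
The equivalence class containing C is {C,D,F}, of size 3.

3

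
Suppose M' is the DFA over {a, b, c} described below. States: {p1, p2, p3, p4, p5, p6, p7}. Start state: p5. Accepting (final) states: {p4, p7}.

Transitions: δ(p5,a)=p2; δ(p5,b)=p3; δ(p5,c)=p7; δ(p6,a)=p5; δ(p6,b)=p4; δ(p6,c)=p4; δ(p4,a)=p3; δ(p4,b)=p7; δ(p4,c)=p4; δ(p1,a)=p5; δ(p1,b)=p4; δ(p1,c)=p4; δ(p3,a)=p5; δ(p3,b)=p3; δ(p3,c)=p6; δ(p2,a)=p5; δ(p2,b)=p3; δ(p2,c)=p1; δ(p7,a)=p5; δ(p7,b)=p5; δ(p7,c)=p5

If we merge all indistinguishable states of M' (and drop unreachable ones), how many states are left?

P0 = {p4,p7} | {p1,p2,p3,p5,p6}.
Refine {p4,p7} on symbol b: members go to different blocks, giving {p4} and {p7}.
Refine {p1,p2,p3,p5,p6} on symbol b: members go to different blocks, giving {p2,p3,p5} and {p1,p6}.
Refine {p2,p3,p5} on symbol c: members go to different blocks, giving {p2,p3} and {p5}.
Stable partition: {p4} | {p2,p3} | {p7} | {p1,p6} | {p5} — 5 equivalence classes.

5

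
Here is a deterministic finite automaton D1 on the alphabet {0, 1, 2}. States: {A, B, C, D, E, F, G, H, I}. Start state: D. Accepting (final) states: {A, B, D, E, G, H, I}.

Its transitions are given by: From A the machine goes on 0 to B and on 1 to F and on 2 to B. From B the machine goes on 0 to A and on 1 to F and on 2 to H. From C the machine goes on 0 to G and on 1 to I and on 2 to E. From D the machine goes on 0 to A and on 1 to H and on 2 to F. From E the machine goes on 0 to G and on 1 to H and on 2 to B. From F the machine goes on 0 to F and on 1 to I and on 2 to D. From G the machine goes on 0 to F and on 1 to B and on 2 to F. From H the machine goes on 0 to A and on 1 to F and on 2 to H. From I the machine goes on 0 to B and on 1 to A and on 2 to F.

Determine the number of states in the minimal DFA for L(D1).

3

States {C,E,G} cannot be reached from the start state, so discard them.
Initial partition by acceptance: {A,B,D,H,I} | {F}.
Split {A,B,D,H,I} by δ(·,1) → {A,B,H} and {D,I}.
No further refinement is possible. Final partition (3 blocks): {A,B,H} | {F} | {D,I}.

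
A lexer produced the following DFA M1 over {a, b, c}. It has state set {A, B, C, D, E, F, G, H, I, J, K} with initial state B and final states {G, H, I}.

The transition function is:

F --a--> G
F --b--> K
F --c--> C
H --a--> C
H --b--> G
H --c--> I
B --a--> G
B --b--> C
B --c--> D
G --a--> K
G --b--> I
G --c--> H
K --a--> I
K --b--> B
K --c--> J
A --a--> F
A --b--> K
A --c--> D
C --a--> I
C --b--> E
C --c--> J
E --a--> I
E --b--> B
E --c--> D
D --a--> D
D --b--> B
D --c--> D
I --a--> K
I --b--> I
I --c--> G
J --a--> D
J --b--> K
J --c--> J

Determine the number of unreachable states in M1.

BFS from B reaches {B, C, D, E, G, H, I, J, K}; the 2 state(s) A, F are never visited.

2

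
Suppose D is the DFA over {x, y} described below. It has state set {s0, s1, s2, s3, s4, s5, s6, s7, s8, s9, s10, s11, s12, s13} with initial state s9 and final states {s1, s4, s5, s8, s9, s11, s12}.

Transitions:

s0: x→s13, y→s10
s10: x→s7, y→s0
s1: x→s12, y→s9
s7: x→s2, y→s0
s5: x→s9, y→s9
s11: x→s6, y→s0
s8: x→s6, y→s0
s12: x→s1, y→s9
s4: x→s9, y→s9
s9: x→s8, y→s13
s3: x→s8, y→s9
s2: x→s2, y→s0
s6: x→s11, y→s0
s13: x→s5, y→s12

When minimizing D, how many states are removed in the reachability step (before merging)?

BFS from s9 reaches {s0, s1, s2, s5, s6, s7, s8, s9, s10, s11, s12, s13}; the 2 state(s) s3, s4 are never visited.

2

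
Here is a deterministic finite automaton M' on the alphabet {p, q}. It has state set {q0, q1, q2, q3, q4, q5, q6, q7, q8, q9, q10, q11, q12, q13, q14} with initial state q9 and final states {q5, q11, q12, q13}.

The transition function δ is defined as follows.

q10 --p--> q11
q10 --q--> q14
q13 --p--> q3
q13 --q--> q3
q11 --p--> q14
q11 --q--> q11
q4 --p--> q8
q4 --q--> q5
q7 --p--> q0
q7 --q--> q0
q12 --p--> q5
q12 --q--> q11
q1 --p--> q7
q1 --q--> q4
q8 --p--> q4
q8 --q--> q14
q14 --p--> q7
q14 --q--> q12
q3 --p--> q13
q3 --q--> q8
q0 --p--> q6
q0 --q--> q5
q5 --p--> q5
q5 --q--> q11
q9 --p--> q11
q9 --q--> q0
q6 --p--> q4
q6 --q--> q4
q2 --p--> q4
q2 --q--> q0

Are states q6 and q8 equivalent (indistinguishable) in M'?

States {q1,q2,q3,q10,q13} cannot be reached from the start state, so discard them.
P0 = {q5,q11,q12} | {q0,q4,q6,q7,q8,q9,q14}.
On input p, block {q5,q11,q12} splits into {q5,q12} and {q11}.
Refine {q0,q4,q6,q7,q8,q9,q14} on symbol p: members go to different blocks, giving {q0,q4,q6,q7,q8,q14} and {q9}.
Refine {q0,q4,q6,q7,q8,q14} on symbol q: members go to different blocks, giving {q0,q4,q14} and {q6,q7,q8}.
No further refinement is possible. Final partition (5 blocks): {q5,q12} | {q0,q4,q14} | {q11} | {q9} | {q6,q7,q8}.
q6 and q8 lie in the same block of the stable partition, so they are equivalent — no string distinguishes them.

Yes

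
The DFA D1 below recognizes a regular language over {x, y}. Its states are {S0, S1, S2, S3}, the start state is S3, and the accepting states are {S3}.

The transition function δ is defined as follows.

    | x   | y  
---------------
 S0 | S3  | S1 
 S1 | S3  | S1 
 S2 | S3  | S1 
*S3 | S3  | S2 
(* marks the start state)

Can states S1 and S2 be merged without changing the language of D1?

Reachable states from the start: {S1,S2,S3}. Unreachable: {S0} — drop them.
P0 = {S3} | {S1,S2}.
The partition is now stable with 2 blocks: {S3} | {S1,S2}.
S1 and S2 lie in the same block of the stable partition, so they are equivalent — no string distinguishes them.

Yes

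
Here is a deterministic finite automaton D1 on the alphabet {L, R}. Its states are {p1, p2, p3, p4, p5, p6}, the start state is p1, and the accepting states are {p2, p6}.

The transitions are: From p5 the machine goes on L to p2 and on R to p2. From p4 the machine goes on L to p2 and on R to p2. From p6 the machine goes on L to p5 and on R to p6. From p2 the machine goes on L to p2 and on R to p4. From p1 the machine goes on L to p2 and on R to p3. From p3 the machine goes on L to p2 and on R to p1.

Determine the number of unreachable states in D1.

Starting at p1 and following transitions, the reachable set is {p1, p2, p3, p4}. That leaves p5, p6 unreachable — 2 in total.

2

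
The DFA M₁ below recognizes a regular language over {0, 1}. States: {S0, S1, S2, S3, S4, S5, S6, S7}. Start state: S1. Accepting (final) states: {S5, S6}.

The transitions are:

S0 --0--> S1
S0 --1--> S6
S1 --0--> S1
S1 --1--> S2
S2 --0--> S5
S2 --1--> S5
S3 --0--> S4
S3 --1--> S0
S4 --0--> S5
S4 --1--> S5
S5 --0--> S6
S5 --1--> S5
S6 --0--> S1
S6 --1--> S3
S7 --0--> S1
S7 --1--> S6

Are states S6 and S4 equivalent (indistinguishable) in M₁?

States {S7} cannot be reached from the start state, so discard them.
Initial partition by acceptance: {S5,S6} | {S0,S1,S2,S3,S4}.
Refine {S5,S6} on symbol 0: members go to different blocks, giving {S5} and {S6}.
On input 0, block {S0,S1,S2,S3,S4} splits into {S0,S1,S3} and {S2,S4}.
Refine {S0,S1,S3} on symbol 0: members go to different blocks, giving {S0,S1} and {S3}.
Refine {S0,S1} on symbol 1: members go to different blocks, giving {S0} and {S1}.
Stable partition: {S5} | {S0} | {S6} | {S2,S4} | {S3} | {S1} — 6 equivalence classes.
S6 and S4 end up in different blocks, so they are distinguishable. For instance, the string 'ε' is accepted from only S6.

No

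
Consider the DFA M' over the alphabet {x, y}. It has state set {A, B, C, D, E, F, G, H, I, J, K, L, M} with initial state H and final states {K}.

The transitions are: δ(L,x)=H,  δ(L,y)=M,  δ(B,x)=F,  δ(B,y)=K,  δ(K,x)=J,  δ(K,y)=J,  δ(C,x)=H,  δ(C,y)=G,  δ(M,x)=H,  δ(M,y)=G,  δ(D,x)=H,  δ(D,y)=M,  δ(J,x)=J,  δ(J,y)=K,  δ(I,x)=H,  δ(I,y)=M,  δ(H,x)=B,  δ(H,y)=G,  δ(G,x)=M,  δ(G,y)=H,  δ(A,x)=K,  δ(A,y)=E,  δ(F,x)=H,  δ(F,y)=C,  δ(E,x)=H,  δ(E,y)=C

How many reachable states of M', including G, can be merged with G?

1

Reachable states from the start: {B,C,F,G,H,J,K,M}. Unreachable: {A,D,E,I,L} — drop them.
Initial partition by acceptance: {K} | {B,C,F,G,H,J,M}.
Split {B,C,F,G,H,J,M} by δ(·,y) → {C,F,G,H,M} and {B,J}.
Split {C,F,G,H,M} by δ(·,x) → {C,F,G,M} and {H}.
Refine {C,F,G,M} on symbol x: members go to different blocks, giving {C,F,M} and {G}.
Refine {C,F,M} on symbol y: members go to different blocks, giving {C,M} and {F}.
On input x, block {B,J} splits into {B} and {J}.
The partition is now stable with 7 blocks: {K} | {C,M} | {B} | {H} | {G} | {F} | {J}.
State G belongs to the block {G}, which has 1 states.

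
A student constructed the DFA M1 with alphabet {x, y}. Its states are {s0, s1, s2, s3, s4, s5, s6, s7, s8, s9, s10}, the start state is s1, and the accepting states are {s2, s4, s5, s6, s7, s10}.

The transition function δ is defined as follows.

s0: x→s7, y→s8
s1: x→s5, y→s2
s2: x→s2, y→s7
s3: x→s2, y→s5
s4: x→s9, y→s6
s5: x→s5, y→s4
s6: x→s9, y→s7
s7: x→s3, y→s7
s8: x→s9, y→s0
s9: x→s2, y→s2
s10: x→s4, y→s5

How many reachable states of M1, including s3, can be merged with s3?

3

Reachable states from the start: {s1,s2,s3,s4,s5,s6,s7,s9}. Unreachable: {s0,s8,s10} — drop them.
P0 = {s2,s4,s5,s6,s7} | {s1,s3,s9}.
On input x, block {s2,s4,s5,s6,s7} splits into {s4,s6,s7} and {s2,s5}.
No further refinement is possible. Final partition (3 blocks): {s4,s6,s7} | {s1,s3,s9} | {s2,s5}.
The equivalence class containing s3 is {s1,s3,s9}, of size 3.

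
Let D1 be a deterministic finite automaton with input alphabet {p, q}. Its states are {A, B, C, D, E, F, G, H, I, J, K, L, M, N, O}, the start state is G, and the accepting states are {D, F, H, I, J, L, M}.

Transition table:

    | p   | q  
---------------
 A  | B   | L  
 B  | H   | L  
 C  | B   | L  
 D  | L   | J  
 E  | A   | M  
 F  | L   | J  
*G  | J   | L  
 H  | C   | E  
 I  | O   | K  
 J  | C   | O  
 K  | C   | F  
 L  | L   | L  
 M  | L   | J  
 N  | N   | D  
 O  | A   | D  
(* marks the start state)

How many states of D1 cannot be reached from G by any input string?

4

BFS from G reaches {A, B, C, D, E, G, H, J, L, M, O}; the 4 state(s) F, I, K, N are never visited.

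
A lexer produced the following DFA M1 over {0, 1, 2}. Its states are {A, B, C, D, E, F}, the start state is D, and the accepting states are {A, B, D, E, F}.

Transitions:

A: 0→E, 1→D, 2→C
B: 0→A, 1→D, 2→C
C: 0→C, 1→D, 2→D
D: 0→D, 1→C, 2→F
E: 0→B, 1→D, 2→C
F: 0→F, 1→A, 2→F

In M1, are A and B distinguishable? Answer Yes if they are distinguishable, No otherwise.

No

All states are reachable from the start state.
P0 = {A,B,D,E,F} | {C}.
Split {A,B,D,E,F} by δ(·,1) → {A,B,E,F} and {D}.
Refine {A,B,E,F} on symbol 1: members go to different blocks, giving {A,B,E} and {F}.
The partition is now stable with 4 blocks: {A,B,E} | {C} | {D} | {F}.
A and B lie in the same block of the stable partition, so they are equivalent — no string distinguishes them.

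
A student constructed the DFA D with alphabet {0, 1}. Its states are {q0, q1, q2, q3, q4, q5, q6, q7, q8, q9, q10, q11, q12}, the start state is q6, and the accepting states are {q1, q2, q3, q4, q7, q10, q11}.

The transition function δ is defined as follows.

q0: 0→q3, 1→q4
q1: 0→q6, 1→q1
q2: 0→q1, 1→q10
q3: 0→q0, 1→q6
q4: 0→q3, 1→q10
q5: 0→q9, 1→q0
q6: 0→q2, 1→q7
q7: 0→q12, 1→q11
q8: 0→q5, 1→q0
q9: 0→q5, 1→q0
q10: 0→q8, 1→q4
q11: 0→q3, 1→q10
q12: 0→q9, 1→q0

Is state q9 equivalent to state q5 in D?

Start with accepting vs non-accepting: {q1,q2,q3,q4,q7,q10,q11} | {q0,q5,q6,q8,q9,q12}.
Refine {q1,q2,q3,q4,q7,q10,q11} on symbol 0: members go to different blocks, giving {q1,q3,q7,q10} and {q2,q4,q11}.
Split {q1,q3,q7,q10} by δ(·,1) → {q7,q10} and {q1} and {q3}.
On input 0, block {q0,q5,q6,q8,q9,q12} splits into {q5,q8,q9,q12} and {q0} and {q6}.
Split {q2,q4,q11} by δ(·,0) → {q4,q11} and {q2}.
The partition is now stable with 8 blocks: {q7,q10} | {q5,q8,q9,q12} | {q4,q11} | {q1} | {q3} | {q0} | {q6} | {q2}.
q9 and q5 lie in the same block of the stable partition, so they are equivalent — no string distinguishes them.

Yes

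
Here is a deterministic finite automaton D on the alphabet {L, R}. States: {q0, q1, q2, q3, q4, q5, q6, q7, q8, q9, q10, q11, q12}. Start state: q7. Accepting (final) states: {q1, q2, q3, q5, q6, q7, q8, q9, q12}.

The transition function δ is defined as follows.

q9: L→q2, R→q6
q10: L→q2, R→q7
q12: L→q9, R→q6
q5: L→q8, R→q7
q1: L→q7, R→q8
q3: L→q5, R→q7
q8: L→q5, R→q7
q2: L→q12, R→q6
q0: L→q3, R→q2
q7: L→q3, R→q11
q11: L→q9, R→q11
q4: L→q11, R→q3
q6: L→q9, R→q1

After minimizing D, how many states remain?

Reachable states from the start: {q1,q2,q3,q5,q6,q7,q8,q9,q11,q12}. Unreachable: {q0,q4,q10} — drop them.
P0 = {q1,q2,q3,q5,q6,q7,q8,q9,q12} | {q11}.
Refine {q1,q2,q3,q5,q6,q7,q8,q9,q12} on symbol R: members go to different blocks, giving {q1,q2,q3,q5,q6,q8,q9,q12} and {q7}.
Split {q1,q2,q3,q5,q6,q8,q9,q12} by δ(·,L) → {q2,q3,q5,q6,q8,q9,q12} and {q1}.
On input R, block {q2,q3,q5,q6,q8,q9,q12} splits into {q2,q9,q12} and {q3,q5,q8} and {q6}.
No further refinement is possible. Final partition (6 blocks): {q2,q9,q12} | {q11} | {q7} | {q1} | {q3,q5,q8} | {q6}.

6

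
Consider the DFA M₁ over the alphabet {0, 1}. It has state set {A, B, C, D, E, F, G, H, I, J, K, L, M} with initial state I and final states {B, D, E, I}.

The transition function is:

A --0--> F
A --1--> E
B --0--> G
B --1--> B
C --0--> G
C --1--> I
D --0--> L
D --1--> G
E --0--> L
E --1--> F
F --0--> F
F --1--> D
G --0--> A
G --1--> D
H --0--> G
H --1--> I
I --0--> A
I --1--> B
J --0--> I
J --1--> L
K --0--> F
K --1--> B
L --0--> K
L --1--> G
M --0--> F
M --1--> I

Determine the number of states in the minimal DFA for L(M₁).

States {C,H,J,M} cannot be reached from the start state, so discard them.
Start with accepting vs non-accepting: {B,D,E,I} | {A,F,G,K,L}.
Split {B,D,E,I} by δ(·,1) → {B,I} and {D,E}.
Split {A,F,G,K,L} by δ(·,1) → {A,F,G} and {K} and {L}.
Stable partition: {B,I} | {A,F,G} | {D,E} | {K} | {L} — 5 equivalence classes.

5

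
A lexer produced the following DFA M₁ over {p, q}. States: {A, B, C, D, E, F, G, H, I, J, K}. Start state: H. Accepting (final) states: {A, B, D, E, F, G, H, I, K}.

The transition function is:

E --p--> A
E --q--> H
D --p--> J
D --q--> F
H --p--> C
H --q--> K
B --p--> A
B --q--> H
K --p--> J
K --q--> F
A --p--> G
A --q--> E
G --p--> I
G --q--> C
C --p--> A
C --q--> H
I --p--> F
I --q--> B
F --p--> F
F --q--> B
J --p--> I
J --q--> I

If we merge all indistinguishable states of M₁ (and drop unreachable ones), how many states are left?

Reachable states from the start: {A,B,C,E,F,G,H,I,J,K}. Unreachable: {D} — drop them.
Initial partition by acceptance: {A,B,E,F,G,H,I,K} | {C,J}.
Split {A,B,E,F,G,H,I,K} by δ(·,p) → {A,B,E,F,G,I} and {H,K}.
On input q, block {A,B,E,F,G,I} splits into {A,F,I} and {B,E} and {G}.
Refine {A,F,I} on symbol p: members go to different blocks, giving {F,I} and {A}.
On input p, block {C,J} splits into {C} and {J}.
Refine {H,K} on symbol p: members go to different blocks, giving {H} and {K}.
No further refinement is possible. Final partition (8 blocks): {F,I} | {C} | {H} | {B,E} | {G} | {A} | {J} | {K}.

8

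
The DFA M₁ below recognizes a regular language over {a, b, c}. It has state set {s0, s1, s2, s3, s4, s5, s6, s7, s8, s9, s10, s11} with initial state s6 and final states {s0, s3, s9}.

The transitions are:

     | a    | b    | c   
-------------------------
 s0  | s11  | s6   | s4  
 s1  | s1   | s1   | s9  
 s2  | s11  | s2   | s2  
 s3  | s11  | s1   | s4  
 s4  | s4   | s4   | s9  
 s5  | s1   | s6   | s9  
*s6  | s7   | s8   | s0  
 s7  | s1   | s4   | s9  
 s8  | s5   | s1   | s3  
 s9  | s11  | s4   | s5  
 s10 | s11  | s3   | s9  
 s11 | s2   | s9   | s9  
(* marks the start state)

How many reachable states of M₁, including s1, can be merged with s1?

6

Reachable states from the start: {s0,s1,s2,s3,s4,s5,s6,s7,s8,s9,s11}. Unreachable: {s10} — drop them.
P0 = {s0,s3,s9} | {s1,s2,s4,s5,s6,s7,s8,s11}.
On input b, block {s1,s2,s4,s5,s6,s7,s8,s11} splits into {s1,s2,s4,s5,s6,s7,s8} and {s11}.
Split {s1,s2,s4,s5,s6,s7,s8} by δ(·,a) → {s1,s4,s5,s6,s7,s8} and {s2}.
No further refinement is possible. Final partition (4 blocks): {s0,s3,s9} | {s1,s4,s5,s6,s7,s8} | {s11} | {s2}.
The equivalence class containing s1 is {s1,s4,s5,s6,s7,s8}, of size 6.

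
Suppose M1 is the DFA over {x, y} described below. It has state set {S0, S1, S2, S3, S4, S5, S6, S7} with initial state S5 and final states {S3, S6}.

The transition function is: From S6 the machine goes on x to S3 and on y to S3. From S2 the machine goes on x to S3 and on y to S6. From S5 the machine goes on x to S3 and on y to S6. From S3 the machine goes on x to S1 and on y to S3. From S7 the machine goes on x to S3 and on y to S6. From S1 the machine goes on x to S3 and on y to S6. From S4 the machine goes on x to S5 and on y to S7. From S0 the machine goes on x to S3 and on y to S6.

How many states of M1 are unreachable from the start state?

4

BFS from S5 reaches {S1, S3, S5, S6}; the 4 state(s) S0, S2, S4, S7 are never visited.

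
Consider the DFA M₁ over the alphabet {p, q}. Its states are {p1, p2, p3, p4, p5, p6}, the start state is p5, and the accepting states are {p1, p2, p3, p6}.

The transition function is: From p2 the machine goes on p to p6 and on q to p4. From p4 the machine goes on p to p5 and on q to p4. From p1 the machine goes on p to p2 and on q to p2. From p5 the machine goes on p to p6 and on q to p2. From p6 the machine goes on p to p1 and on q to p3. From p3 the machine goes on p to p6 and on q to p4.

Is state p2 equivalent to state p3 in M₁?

Yes

Every state is reachable, so we keep all 6.
Start with accepting vs non-accepting: {p1,p2,p3,p6} | {p4,p5}.
On input q, block {p1,p2,p3,p6} splits into {p1,p6} and {p2,p3}.
On input p, block {p1,p6} splits into {p1} and {p6}.
Split {p4,p5} by δ(·,p) → {p4} and {p5}.
The partition is now stable with 5 blocks: {p1} | {p4} | {p2,p3} | {p6} | {p5}.
p2 and p3 lie in the same block of the stable partition, so they are equivalent — no string distinguishes them.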